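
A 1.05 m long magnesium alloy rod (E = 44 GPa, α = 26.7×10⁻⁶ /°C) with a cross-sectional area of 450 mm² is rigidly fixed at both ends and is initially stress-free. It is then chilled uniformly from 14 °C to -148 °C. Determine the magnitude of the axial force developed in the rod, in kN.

P ≈ 85.6 kN (tensile)

The ends cannot move, so σ = EαΔT = 44×10³ × 26.7×10⁻⁶ × 162 = 190.3 MPa.
Axial force P = σA = 190.3 × 450 = 85640 N = 85.64 kN, tensile.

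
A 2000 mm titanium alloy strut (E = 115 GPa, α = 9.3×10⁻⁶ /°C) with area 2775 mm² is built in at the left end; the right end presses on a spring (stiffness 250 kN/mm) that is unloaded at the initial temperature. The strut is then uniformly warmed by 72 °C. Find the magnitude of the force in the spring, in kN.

Free thermal expansion: δ_free = αΔT L = 9.3×10⁻⁶ × 72 × 2000 = 1.339 mm.
Let P be the compressive force at the spring. The strut shortens elastically by PL/(AE) and the spring compresses by P/k; together these equal δ_free.
So P = δ_free / [L/(AE) + 1/k] = 1.339 / [ 2000/(2775×115×10³) + 1/(250×10³) ].
P = 1.339 / 1.027×10⁻⁵ = 130400 N.

P ≈ 130 kN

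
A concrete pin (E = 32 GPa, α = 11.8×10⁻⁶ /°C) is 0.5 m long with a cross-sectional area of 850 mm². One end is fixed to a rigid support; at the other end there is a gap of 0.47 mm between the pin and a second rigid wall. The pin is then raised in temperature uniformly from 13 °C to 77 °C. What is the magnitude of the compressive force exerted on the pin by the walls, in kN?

P ≈ 0 kN

Unrestrained expansion: δ_free = αΔT L = 11.8×10⁻⁶ × 64 × 500 = 0.3776 mm.
This is smaller than the 0.47 mm clearance, so the pin expands freely without reaching the stop — the stress is zero.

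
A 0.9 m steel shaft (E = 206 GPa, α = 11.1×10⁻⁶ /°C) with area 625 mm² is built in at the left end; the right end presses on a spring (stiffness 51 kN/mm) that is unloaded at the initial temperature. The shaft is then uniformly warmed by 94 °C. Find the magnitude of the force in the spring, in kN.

P ≈ 35.3 kN

If the spring were absent the shaft would lengthen by αΔT L = 11.1×10⁻⁶ × 94 × 900 = 0.9391 mm.
With a force P in the spring, the elastic change of the shaft is PL/(AE) and that of the spring is P/k; compatibility requires their sum to equal δ_free.
So P = δ_free / [L/(AE) + 1/k] = 0.9391 / [ 900/(625×206×10³) + 1/(51×10³) ].
P = 0.9391 / 2.66×10⁻⁵ = 35310 N.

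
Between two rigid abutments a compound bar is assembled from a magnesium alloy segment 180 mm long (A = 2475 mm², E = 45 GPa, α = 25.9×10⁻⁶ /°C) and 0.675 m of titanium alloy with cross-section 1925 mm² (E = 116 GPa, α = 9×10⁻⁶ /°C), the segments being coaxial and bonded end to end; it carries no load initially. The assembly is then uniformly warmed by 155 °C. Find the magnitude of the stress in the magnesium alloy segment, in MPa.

σ ≈ 145 MPa (compressive)

Free thermal expansion of the whole bar: Σ αᵢΔT Lᵢ = 25.9×10⁻⁶×155×180 + 9×10⁻⁶×155×675 = 1.664 mm.
The rigid supports impose zero overall length change; the single axial force P common to all segments must satisfy P Σ Lᵢ/(AᵢEᵢ) = δ_free.
Σ Lᵢ/(AᵢEᵢ) = 180/(2475×45×10³) + 675/(1925×116×10³) = 4.639×10⁻⁶ mm/N.
So P = 1.664 / 4.639×10⁻⁶ = 358.7 kN, compressive.
σ_{magnesium alloy} = P / A = 358700 / 2475 = 144.9 MPa.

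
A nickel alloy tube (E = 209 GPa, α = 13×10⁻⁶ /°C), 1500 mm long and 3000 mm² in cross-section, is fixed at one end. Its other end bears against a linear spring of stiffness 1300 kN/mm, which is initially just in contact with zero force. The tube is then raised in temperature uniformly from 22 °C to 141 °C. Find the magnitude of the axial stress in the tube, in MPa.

Free thermal expansion: δ_free = αΔT L = 13×10⁻⁶ × 119 × 1500 = 2.321 mm.
Let P be the compressive force at the spring. The tube shortens elastically by PL/(AE) and the spring compresses by P/k; together these equal δ_free.
So P = δ_free / [L/(AE) + 1/k] = 2.321 / [ 1500/(3000×209×10³) + 1/(1300×10³) ].
P = 2.321 / 3.162×10⁻⁶ = 734000 N.
σ = P/A = 734000/3000 = 244.7 MPa.

σ ≈ 245 MPa (compressive)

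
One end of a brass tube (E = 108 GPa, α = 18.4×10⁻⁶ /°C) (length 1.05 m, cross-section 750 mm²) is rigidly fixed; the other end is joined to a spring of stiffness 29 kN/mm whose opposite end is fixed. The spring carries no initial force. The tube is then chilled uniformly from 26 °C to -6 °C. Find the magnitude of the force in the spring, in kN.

The unrestrained thermal change is αΔT L = 18.4×10⁻⁶ × 32 × 1050 = 0.6182 mm.
With a force P in the spring, the elastic change of the tube is PL/(AE) and that of the spring is P/k; compatibility requires their sum to equal δ_free.
P [ L/(AE) + 1/k ] = δ_free → P [ 1050/(750×108×10³) + 1/(29×10³) ] = 0.6182.
P = 0.6182 / 4.745×10⁻⁵ = 13030 N.

P ≈ 13 kN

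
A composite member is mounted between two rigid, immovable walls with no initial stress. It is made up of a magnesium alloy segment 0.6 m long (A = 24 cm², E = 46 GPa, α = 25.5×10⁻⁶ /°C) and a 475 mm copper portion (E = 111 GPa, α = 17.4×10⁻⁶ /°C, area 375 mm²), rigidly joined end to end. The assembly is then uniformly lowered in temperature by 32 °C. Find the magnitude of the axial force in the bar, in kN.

Free thermal contraction of the whole bar: Σ αᵢΔT Lᵢ = 25.5×10⁻⁶×32×600 + 17.4×10⁻⁶×32×475 = 0.7541 mm.
The walls prevent any net length change, so an axial force P (same in every segment) develops. Compatibility: P · Σ Lᵢ/(AᵢEᵢ) = δ_free.
Σ Lᵢ/(AᵢEᵢ) = 600/(2400×46×10³) + 475/(375×111×10³) = 1.685×10⁻⁵ mm/N.
Hence P = δ_free / Σ(L/AE) = 0.7541/1.685×10⁻⁵ = 44.76 kN (tensile).

P ≈ 44.8 kN (tensile)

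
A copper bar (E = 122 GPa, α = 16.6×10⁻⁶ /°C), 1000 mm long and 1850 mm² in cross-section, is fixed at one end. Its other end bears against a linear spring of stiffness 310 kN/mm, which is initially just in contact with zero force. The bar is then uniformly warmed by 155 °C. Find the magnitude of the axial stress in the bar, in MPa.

σ ≈ 182 MPa (compressive)

Free thermal expansion: δ_free = αΔT L = 16.6×10⁻⁶ × 155 × 1000 = 2.573 mm.
With a force P in the spring, the elastic change of the bar is PL/(AE) and that of the spring is P/k; compatibility requires their sum to equal δ_free.
P [ L/(AE) + 1/k ] = δ_free → P [ 1000/(1850×122×10³) + 1/(310×10³) ] = 2.573.
P = 2.573 / 7.656×10⁻⁶ = 336100 N.
σ = P/A = 336100/1850 = 181.7 MPa.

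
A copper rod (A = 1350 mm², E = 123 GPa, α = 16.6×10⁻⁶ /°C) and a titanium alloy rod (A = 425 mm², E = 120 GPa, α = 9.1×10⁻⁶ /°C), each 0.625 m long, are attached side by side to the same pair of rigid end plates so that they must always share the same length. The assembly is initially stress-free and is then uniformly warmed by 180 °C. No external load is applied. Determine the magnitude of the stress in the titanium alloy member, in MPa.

Equilibrium of a rigid end plate with no external load gives equal and opposite internal forces ±P in the two members. Since α_{copper} > α_{titanium alloy}, heating drives the copper into compression and the titanium alloy into tension.
Setting the final lengths equal and cancelling L: (α₁ − α₂)ΔT = P/(A₁E₁) + P/(A₂E₂).
|α₁ − α₂|·ΔT = 7.5×10⁻⁶ × 180 = 0.00135.
1/(A₁E₁) + 1/(A₂E₂) = 1/(1350×123×10³) + 1/(425×120×10³) = 2.563×10⁻⁸ N⁻¹.
So P = 0.00135 / 2.563×10⁻⁸ = 52.67 kN.
σ_{titanium alloy} = P/A₂ = 52670/425 = 123.9 MPa, tensile.

σ ≈ 124 MPa (tensile)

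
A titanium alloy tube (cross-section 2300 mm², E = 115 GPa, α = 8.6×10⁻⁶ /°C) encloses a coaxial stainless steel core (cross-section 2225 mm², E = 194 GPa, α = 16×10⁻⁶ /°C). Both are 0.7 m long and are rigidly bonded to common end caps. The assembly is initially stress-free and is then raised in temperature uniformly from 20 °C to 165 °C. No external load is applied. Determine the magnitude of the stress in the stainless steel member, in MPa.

σ ≈ 79.1 MPa (compressive)

Equilibrium of a rigid end plate with no external load gives equal and opposite internal forces ±P in the two members. Since α_{stainless steel} > α_{titanium alloy}, heating drives the stainless steel into compression and the titanium alloy into tension.
Compatibility of the two members (thermal + elastic change equal): (α₁ − α₂)ΔT = P·[1/(A₁E₁) + 1/(A₂E₂)].
|α₁ − α₂|·ΔT = 7.4×10⁻⁶ × 145 = 0.001073.
1/(A₁E₁) + 1/(A₂E₂) = 1/(2300×115×10³) + 1/(2225×194×10³) = 6.097×10⁻⁹ N⁻¹.
So P = 0.001073 / 6.097×10⁻⁹ = 176 kN.
σ_{stainless steel} = P/A₂ = 176000/2225 = 79.09 MPa, compressive.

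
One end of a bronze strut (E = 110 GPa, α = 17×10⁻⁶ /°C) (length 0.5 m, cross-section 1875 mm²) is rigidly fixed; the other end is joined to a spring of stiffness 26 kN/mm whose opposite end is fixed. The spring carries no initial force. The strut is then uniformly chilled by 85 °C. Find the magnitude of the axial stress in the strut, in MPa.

σ ≈ 9.42 MPa (tensile)

If the spring were absent the strut would shorten by αΔT L = 17×10⁻⁶ × 85 × 500 = 0.7225 mm.
Let P be the tensile force in the spring. The strut extends elastically by PL/(AE) and the spring stretches by P/k; together these equal δ_free.
So P = δ_free / [L/(AE) + 1/k] = 0.7225 / [ 500/(1875×110×10³) + 1/(26×10³) ].
P = 0.7225 / 4.089×10⁻⁵ = 17670 N.
σ = P/A = 17670/1875 = 9.425 MPa.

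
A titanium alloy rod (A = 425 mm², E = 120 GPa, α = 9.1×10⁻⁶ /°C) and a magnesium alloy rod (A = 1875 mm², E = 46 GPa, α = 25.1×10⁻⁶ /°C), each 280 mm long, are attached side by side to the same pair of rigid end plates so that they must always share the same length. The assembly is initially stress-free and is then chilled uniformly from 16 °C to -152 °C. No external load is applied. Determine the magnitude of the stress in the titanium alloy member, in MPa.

The magnesium alloy has the larger α, so on cooling it would change length more than the titanium alloy if both were free. The rigid plates force a common final length, so the magnesium alloy is put into tension and the titanium alloy into compression, with equal and opposite forces P (no external load).
Compatibility of the two members (thermal + elastic change equal): (α₁ − α₂)ΔT = P·[1/(A₁E₁) + 1/(A₂E₂)].
|α₁ − α₂|·ΔT = 16×10⁻⁶ × 168 = 0.002688.
1/(A₁E₁) + 1/(A₂E₂) = 1/(425×120×10³) + 1/(1875×46×10³) = 3.12×10⁻⁸ N⁻¹.
So P = 0.002688 / 3.12×10⁻⁸ = 86.15 kN.
σ_{titanium alloy} = P/A₁ = 86150/425 = 202.7 MPa, compressive.

σ ≈ 203 MPa (compressive)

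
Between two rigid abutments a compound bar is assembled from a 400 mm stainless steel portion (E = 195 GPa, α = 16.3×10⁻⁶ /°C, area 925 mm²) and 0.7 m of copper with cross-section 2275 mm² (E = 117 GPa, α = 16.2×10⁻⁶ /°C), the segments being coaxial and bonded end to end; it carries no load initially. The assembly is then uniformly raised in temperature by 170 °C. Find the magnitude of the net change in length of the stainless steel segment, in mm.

|ΔL| ≈ 0.281 mm

Free thermal expansion of the whole bar: Σ αᵢΔT Lᵢ = 16.3×10⁻⁶×170×400 + 16.2×10⁻⁶×170×700 = 3.036 mm.
Since the ends are fixed, an axial force P builds up, equal in every segment, with P · Σ Lᵢ/(AᵢEᵢ) = δ_free.
The series flexibility is Σ Lᵢ/(AᵢEᵢ) = 400/(925×195×10³) + 700/(2275×117×10³) = 4.847×10⁻⁶ mm/N.
So P = 3.036 / 4.847×10⁻⁶ = 626.3 kN, compressive.
For the stainless steel segment, free thermal change = 16.3×10⁻⁶×170×400 = 1.108 mm and elastic change from P = 626300×400/(925×195×10³) = 1.389 mm; these oppose, so the net change is 0.281 mm (segment shortens).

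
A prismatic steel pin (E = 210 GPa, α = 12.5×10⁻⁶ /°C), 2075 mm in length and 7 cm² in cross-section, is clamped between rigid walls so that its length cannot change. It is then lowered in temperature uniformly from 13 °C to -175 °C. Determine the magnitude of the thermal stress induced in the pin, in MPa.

σ ≈ 494 MPa (tensile)

Because both ends are immovable the net strain is zero, and the suppressed thermal strain is αΔT = 12.5×10⁻⁶ × 188 = 2350×10⁻⁶.
σ = EαΔT = 210×10³ × 12.5×10⁻⁶ × 188 = 493.5 MPa (tensile; the pin is trying to contract).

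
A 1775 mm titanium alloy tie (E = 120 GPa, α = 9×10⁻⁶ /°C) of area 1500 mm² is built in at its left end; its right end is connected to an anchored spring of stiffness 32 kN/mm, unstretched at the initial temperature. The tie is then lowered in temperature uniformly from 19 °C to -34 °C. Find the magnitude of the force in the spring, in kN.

If the spring were absent the tie would shorten by αΔT L = 9×10⁻⁶ × 53 × 1775 = 0.8467 mm.
Let P be the tensile force in the spring. The tie extends elastically by PL/(AE) and the spring stretches by P/k; together these equal δ_free.
P [ L/(AE) + 1/k ] = δ_free → P [ 1775/(1500×120×10³) + 1/(32×10³) ] = 0.8467.
P = 0.8467 / 4.111×10⁻⁵ = 20590 N.

P ≈ 20.6 kN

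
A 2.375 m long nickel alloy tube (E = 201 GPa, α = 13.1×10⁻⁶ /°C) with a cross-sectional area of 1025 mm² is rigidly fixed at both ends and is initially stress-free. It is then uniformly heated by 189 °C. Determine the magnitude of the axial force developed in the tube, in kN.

With zero net strain, σ = E·αΔT = 201 GPa × 13.1×10⁻⁶ × 189 = 497.7 MPa.
Axial force P = σA = 497.7 × 1025 = 510100 N = 510.1 kN, compressive.

P ≈ 510 kN (compressive)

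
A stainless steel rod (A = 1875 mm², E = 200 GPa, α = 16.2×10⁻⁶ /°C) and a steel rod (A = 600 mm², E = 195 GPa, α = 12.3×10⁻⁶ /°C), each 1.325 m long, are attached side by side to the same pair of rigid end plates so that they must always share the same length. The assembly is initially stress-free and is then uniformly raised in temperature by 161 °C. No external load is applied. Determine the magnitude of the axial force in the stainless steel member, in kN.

Equilibrium of a rigid end plate with no external load gives equal and opposite internal forces ±P in the two members. Since α_{stainless steel} > α_{steel}, heating drives the stainless steel into compression and the steel into tension.
Setting the final lengths equal and cancelling L: (α₁ − α₂)ΔT = P/(A₁E₁) + P/(A₂E₂).
|α₁ − α₂|·ΔT = 3.9×10⁻⁶ × 161 = 0.0006279.
1/(A₁E₁) + 1/(A₂E₂) = 1/(1875×200×10³) + 1/(600×195×10³) = 1.121×10⁻⁸ N⁻¹.
So P = 0.0006279 / 1.121×10⁻⁸ = 55.99 kN.

P ≈ 56 kN (compressive in the stainless steel)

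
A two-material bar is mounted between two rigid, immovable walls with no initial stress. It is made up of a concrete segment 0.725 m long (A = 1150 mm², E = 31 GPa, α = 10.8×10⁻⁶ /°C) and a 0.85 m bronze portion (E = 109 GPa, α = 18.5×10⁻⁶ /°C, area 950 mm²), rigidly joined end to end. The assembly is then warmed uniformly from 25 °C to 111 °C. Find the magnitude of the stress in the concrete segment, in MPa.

Free thermal expansion of the whole bar: Σ αᵢΔT Lᵢ = 10.8×10⁻⁶×86×725 + 18.5×10⁻⁶×86×850 = 2.026 mm.
The rigid supports impose zero overall length change; the single axial force P common to all segments must satisfy P Σ Lᵢ/(AᵢEᵢ) = δ_free.
Σ Lᵢ/(AᵢEᵢ) = 725/(1150×31×10³) + 850/(950×109×10³) = 2.855×10⁻⁵ mm/N.
Hence P = δ_free / Σ(L/AE) = 2.026/2.855×10⁻⁵ = 70.97 kN (compressive).
σ_{concrete} = P / A = 70970 / 1150 = 61.71 MPa.

σ ≈ 61.7 MPa (compressive)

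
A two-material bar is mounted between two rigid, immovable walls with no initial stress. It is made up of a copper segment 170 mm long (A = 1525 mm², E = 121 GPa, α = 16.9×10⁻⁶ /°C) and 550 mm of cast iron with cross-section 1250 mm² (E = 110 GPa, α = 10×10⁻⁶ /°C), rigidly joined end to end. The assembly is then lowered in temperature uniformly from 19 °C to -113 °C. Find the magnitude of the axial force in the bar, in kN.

Free thermal contraction of the whole bar: Σ αᵢΔT Lᵢ = 16.9×10⁻⁶×132×170 + 10×10⁻⁶×132×550 = 1.105 mm.
The rigid supports impose zero overall length change; the single axial force P common to all segments must satisfy P Σ Lᵢ/(AᵢEᵢ) = δ_free.
Σ Lᵢ/(AᵢEᵢ) = 170/(1525×121×10³) + 550/(1250×110×10³) = 4.921×10⁻⁶ mm/N.
So P = 1.105 / 4.921×10⁻⁶ = 224.6 kN, tensile.

P ≈ 225 kN (tensile)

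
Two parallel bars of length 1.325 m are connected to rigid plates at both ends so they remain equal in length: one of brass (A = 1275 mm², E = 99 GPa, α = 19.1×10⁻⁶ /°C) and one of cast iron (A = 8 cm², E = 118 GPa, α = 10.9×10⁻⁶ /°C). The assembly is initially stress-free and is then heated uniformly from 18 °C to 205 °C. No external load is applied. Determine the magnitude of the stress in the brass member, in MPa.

σ ≈ 65 MPa (compressive)

The brass has the larger α, so on heating it would change length more than the cast iron if both were free. The rigid plates force a common final length, so the brass is put into compression and the cast iron into tension, with equal and opposite forces P (no external load).
Compatibility of the two members (thermal + elastic change equal): (α₁ − α₂)ΔT = P·[1/(A₁E₁) + 1/(A₂E₂)].
|α₁ − α₂|·ΔT = 8.2×10⁻⁶ × 187 = 0.001533.
1/(A₁E₁) + 1/(A₂E₂) = 1/(1275×99×10³) + 1/(800×118×10³) = 1.852×10⁻⁸ N⁻¹.
So P = 0.001533 / 1.852×10⁻⁸ = 82.82 kN.
σ_{brass} = P/A₁ = 82820/1275 = 64.95 MPa, compressive.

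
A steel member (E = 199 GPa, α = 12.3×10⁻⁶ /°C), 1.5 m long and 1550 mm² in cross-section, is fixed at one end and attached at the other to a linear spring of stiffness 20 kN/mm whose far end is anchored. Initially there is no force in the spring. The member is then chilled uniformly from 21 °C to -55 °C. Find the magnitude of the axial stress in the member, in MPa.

σ ≈ 16.5 MPa (tensile)

The unrestrained thermal change is αΔT L = 12.3×10⁻⁶ × 76 × 1500 = 1.402 mm.
Let P be the tensile force in the spring. The member extends elastically by PL/(AE) and the spring stretches by P/k; together these equal δ_free.
So P = δ_free / [L/(AE) + 1/k] = 1.402 / [ 1500/(1550×199×10³) + 1/(20×10³) ].
P = 1.402 / 5.486×10⁻⁵ = 25560 N.
σ = P/A = 25560/1550 = 16.49 MPa.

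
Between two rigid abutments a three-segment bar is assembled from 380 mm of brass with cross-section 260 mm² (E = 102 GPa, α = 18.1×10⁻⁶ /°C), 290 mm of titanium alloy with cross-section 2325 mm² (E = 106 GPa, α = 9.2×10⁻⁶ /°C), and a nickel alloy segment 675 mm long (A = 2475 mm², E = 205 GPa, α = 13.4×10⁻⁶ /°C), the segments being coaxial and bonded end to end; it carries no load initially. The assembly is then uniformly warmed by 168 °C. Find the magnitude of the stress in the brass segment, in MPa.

σ ≈ 714 MPa (compressive)

With the walls removed the bar would change length by δ_free = Σ αᵢΔT Lᵢ = 18.1×10⁻⁶×168×380 + 9.2×10⁻⁶×168×290 + 13.4×10⁻⁶×168×675 = 3.123 mm.
The walls prevent any net length change, so an axial force P (same in every segment) develops. Compatibility: P · Σ Lᵢ/(AᵢEᵢ) = δ_free.
Σ Lᵢ/(AᵢEᵢ) = 380/(260×102×10³) + 290/(2325×106×10³) + 675/(2475×205×10³) = 1.684×10⁻⁵ mm/N.
Hence P = δ_free / Σ(L/AE) = 3.123/1.684×10⁻⁵ = 185.5 kN (compressive).
σ_{brass} = P / A = 185500 / 260 = 713.5 MPa.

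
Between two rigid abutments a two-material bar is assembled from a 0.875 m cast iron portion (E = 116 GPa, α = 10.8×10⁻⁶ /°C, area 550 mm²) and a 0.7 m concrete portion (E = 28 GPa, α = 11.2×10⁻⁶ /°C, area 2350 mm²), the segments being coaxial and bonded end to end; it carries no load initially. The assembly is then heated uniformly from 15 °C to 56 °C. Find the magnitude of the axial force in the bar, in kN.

If the supports were absent, the total length change would be Σ αᵢΔT Lᵢ = 10.8×10⁻⁶×41×875 + 11.2×10⁻⁶×41×700 = 0.7089 mm.
The walls prevent any net length change, so an axial force P (same in every segment) develops. Compatibility: P · Σ Lᵢ/(AᵢEᵢ) = δ_free.
Σ Lᵢ/(AᵢEᵢ) = 875/(550×116×10³) + 700/(2350×28×10³) = 2.435×10⁻⁵ mm/N.
So P = 0.7089 / 2.435×10⁻⁵ = 29.11 kN, compressive.

P ≈ 29.1 kN (compressive)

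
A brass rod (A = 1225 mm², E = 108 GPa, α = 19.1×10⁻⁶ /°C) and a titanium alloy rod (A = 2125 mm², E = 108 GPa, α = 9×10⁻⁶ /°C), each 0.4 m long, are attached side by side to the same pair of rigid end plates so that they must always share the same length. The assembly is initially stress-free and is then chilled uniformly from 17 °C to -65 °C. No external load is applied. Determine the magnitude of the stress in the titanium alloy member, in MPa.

σ ≈ 32.7 MPa (compressive)

Both members must finish at the same length. With the larger α, the brass tends to over-contract; the plates restrain it, putting the brass in tension and the titanium alloy in compression. With no external load the two internal forces are equal and opposite, magnitude P.
Compatibility of the two members (thermal + elastic change equal): (α₁ − α₂)ΔT = P·[1/(A₁E₁) + 1/(A₂E₂)].
|α₁ − α₂|·ΔT = 10.1×10⁻⁶ × 82 = 0.0008282.
1/(A₁E₁) + 1/(A₂E₂) = 1/(1225×108×10³) + 1/(2125×108×10³) = 1.192×10⁻⁸ N⁻¹.
So P = 0.0008282 / 1.192×10⁻⁸ = 69.5 kN.
σ_{titanium alloy} = P/A₂ = 69500/2125 = 32.71 MPa, compressive.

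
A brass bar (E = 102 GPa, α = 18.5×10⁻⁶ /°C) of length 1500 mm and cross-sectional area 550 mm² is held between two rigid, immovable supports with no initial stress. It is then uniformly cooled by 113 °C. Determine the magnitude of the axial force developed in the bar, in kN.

Full restraint means ε = 0, so the stress is σ = EαΔT = 102×10³ × 18.5×10⁻⁶ × 113 = 213.2 MPa.
P = AEαΔT = 550 × 102×10³ × 18.5×10⁻⁶ × 113 = 117.3 kN (tensile).

P ≈ 117 kN (tensile)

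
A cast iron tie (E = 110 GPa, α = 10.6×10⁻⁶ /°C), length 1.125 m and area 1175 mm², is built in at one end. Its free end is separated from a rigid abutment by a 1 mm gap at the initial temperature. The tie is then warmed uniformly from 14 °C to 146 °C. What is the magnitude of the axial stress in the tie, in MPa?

Free thermal elongation = αΔT L = 10.6×10⁻⁶ × 132 × 1125 = 1.574 mm.
This exceeds the 1 mm gap, so the wall pushes back. The portion of expansion that must be recovered elastically is δ_free − gap = 1.574 − 1 = 0.5741 mm.
That suppressed elongation corresponds to σ = E·Δ/L = 110×10³ × 0.5741/1125 = 56.13 MPa.

σ ≈ 56.1 MPa (compressive)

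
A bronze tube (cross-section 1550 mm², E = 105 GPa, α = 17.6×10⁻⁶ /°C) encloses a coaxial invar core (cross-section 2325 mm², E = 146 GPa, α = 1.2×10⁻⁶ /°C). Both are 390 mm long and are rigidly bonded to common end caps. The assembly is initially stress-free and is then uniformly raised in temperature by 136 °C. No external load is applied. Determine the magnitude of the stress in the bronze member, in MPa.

The bronze has the larger α, so on heating it would change length more than the invar if both were free. The rigid plates force a common final length, so the bronze is put into compression and the invar into tension, with equal and opposite forces P (no external load).
Compatibility of the two members (thermal + elastic change equal): (α₁ − α₂)ΔT = P·[1/(A₁E₁) + 1/(A₂E₂)].
|α₁ − α₂|·ΔT = 16.4×10⁻⁶ × 136 = 0.00223.
1/(A₁E₁) + 1/(A₂E₂) = 1/(1550×105×10³) + 1/(2325×146×10³) = 9.09×10⁻⁹ N⁻¹.
P = 0.00223 / 9.09×10⁻⁹ = 245400 N = 245.4 kN.
σ_{bronze} = P/A₁ = 245400/1550 = 158.3 MPa, compressive.

σ ≈ 158 MPa (compressive)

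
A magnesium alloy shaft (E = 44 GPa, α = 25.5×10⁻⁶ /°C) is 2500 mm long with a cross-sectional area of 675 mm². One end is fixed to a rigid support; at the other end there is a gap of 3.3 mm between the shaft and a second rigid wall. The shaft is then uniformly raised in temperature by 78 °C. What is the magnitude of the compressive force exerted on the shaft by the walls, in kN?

Unrestrained expansion: δ_free = αΔT L = 25.5×10⁻⁶ × 78 × 2500 = 4.973 mm.
After closing the 3.3 mm clearance, 4.973 − 3.3 = 1.673 mm of expansion remains to be suppressed by the wall.
That suppressed elongation corresponds to σ = E·Δ/L = 44×10³ × 1.673/2500 = 29.44 MPa.
Force on the wall = σA = 29.44 × 675 mm² = 19.87 kN.

P ≈ 19.9 kN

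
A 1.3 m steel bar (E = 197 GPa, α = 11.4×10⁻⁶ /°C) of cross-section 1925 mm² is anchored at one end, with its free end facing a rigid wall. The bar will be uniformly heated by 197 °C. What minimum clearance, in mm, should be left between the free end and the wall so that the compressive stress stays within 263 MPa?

g ≈ 1.18 mm

With no wall the bar would lengthen by αΔT L = 11.4×10⁻⁶ × 197 × 1300 = 2.92 mm.
At the allowable stress the elastic shortening the wall may impose is σL/E = 263 × 1300 / (197×10³) = 1.736 mm.
The gap must absorb the remainder: g_min = 2.92 − 1.736 = 1.184 mm.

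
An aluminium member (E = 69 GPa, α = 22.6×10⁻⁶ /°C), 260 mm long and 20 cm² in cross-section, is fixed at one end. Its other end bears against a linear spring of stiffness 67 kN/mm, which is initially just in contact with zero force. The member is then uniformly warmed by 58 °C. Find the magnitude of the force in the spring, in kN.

P ≈ 20.3 kN

The unrestrained thermal change is αΔT L = 22.6×10⁻⁶ × 58 × 260 = 0.3408 mm.
Let P be the compressive force at the spring. The member shortens elastically by PL/(AE) and the spring compresses by P/k; together these equal δ_free.
So P = δ_free / [L/(AE) + 1/k] = 0.3408 / [ 260/(2000×69×10³) + 1/(67×10³) ].
P = 0.3408 / 1.681×10⁻⁵ = 20270 N.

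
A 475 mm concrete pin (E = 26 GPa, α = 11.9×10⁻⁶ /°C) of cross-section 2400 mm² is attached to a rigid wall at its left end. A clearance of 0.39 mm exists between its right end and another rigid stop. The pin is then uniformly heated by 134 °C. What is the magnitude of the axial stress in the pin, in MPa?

Unrestrained expansion: δ_free = αΔT L = 11.9×10⁻⁶ × 134 × 475 = 0.7574 mm.
After closing the 0.39 mm clearance, 0.7574 − 0.39 = 0.3674 mm of expansion remains to be suppressed by the wall.
Compatibility: PL/(AE) = 0.3674 mm, so σ = P/A = E × (0.3674/475) = 20.11 MPa.

σ ≈ 20.1 MPa (compressive)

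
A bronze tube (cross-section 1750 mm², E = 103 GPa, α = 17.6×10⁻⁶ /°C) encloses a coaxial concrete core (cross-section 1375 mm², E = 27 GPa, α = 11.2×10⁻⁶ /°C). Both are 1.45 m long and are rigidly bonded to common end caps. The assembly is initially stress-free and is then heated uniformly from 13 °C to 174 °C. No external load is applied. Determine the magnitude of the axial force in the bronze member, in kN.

The bronze has the larger α, so on heating it would change length more than the concrete if both were free. The rigid plates force a common final length, so the bronze is put into compression and the concrete into tension, with equal and opposite forces P (no external load).
Compatibility of the two members (thermal + elastic change equal): (α₁ − α₂)ΔT = P·[1/(A₁E₁) + 1/(A₂E₂)].
|α₁ − α₂|·ΔT = 6.4×10⁻⁶ × 161 = 0.00103.
1/(A₁E₁) + 1/(A₂E₂) = 1/(1750×103×10³) + 1/(1375×27×10³) = 3.248×10⁻⁸ N⁻¹.
P = 0.00103 / 3.248×10⁻⁸ = 31720 N = 31.72 kN.

P ≈ 31.7 kN (compressive in the bronze)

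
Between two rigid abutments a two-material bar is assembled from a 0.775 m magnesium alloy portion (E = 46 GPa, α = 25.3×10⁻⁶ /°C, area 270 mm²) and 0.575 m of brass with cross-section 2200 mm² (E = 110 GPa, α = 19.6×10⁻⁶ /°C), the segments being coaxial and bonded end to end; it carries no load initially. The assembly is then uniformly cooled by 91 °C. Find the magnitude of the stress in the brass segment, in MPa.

With the walls removed the bar would change length by δ_free = Σ αᵢΔT Lᵢ = 25.3×10⁻⁶×91×775 + 19.6×10⁻⁶×91×575 = 2.81 mm.
The rigid supports impose zero overall length change; the single axial force P common to all segments must satisfy P Σ Lᵢ/(AᵢEᵢ) = δ_free.
The series flexibility is Σ Lᵢ/(AᵢEᵢ) = 775/(270×46×10³) + 575/(2200×110×10³) = 6.478×10⁻⁵ mm/N.
So P = 2.81 / 6.478×10⁻⁵ = 43.38 kN, tensile.
σ_{brass} = P / A = 43380 / 2200 = 19.72 MPa.

σ ≈ 19.7 MPa (tensile)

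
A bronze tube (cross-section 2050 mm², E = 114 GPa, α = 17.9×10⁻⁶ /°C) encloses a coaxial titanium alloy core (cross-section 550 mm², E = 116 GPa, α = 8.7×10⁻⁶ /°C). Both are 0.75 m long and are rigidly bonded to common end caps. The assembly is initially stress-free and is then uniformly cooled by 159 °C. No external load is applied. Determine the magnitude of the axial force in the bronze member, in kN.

P ≈ 73.3 kN (tensile in the bronze)

Both members must finish at the same length. With the larger α, the bronze tends to over-contract; the plates restrain it, putting the bronze in tension and the titanium alloy in compression. With no external load the two internal forces are equal and opposite, magnitude P.
Setting the final lengths equal and cancelling L: (α₁ − α₂)ΔT = P/(A₁E₁) + P/(A₂E₂).
|α₁ − α₂|·ΔT = 9.2×10⁻⁶ × 159 = 0.001463.
1/(A₁E₁) + 1/(A₂E₂) = 1/(2050×114×10³) + 1/(550×116×10³) = 1.995×10⁻⁸ N⁻¹.
P = 0.001463 / 1.995×10⁻⁸ = 73310 N = 73.31 kN.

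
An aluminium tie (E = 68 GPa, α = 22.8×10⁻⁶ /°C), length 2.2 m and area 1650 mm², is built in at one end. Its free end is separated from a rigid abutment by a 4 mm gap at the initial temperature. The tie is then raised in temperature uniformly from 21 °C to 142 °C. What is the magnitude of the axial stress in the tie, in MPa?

If the wall were absent the tie would grow by αΔT L = 22.8×10⁻⁶ × 121 × 2200 = 6.069 mm.
This exceeds the 4 mm gap, so the wall pushes back. The portion of expansion that must be recovered elastically is δ_free − gap = 6.069 − 4 = 2.069 mm.
So σ = E(δ_free − g)/L = 68×10³ × 2.069/2200 = 63.96 MPa.

σ ≈ 64 MPa (compressive)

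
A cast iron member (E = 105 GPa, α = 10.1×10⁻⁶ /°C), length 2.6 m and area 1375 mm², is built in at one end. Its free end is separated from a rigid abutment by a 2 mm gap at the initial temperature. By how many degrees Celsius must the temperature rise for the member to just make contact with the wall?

ΔT ≈ 76.2 °C

The gap closes when αΔT L = 2 mm, since the member is still unstressed at that instant.
So ΔT = g/(αL) = 2/(10.1×10⁻⁶ × 2600) = 76.16 °C.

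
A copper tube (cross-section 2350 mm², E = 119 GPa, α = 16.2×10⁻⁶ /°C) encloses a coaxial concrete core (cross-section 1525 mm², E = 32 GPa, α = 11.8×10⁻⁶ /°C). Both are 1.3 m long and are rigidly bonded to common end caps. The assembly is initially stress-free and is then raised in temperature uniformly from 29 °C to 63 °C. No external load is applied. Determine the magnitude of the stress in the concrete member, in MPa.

σ ≈ 4.08 MPa (tensile)

Equilibrium of a rigid end plate with no external load gives equal and opposite internal forces ±P in the two members. Since α_{copper} > α_{concrete}, heating drives the copper into compression and the concrete into tension.
Setting the final lengths equal and cancelling L: (α₁ − α₂)ΔT = P/(A₁E₁) + P/(A₂E₂).
|α₁ − α₂|·ΔT = 4.4×10⁻⁶ × 34 = 0.0001496.
1/(A₁E₁) + 1/(A₂E₂) = 1/(2350×119×10³) + 1/(1525×32×10³) = 2.407×10⁻⁸ N⁻¹.
So P = 0.0001496 / 2.407×10⁻⁸ = 6.216 kN.
σ_{concrete} = P/A₂ = 6216/1525 = 4.076 MPa, tensile.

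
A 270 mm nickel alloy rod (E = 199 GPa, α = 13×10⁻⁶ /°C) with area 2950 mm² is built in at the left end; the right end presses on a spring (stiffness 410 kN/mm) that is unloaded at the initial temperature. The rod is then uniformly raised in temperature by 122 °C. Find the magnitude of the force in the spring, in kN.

Free thermal expansion: δ_free = αΔT L = 13×10⁻⁶ × 122 × 270 = 0.4282 mm.
Let P be the compressive force at the spring. The rod shortens elastically by PL/(AE) and the spring compresses by P/k; together these equal δ_free.
P [ L/(AE) + 1/k ] = δ_free → P [ 270/(2950×199×10³) + 1/(410×10³) ] = 0.4282.
P = 0.4282 / 2.899×10⁻⁶ = 147700 N.

P ≈ 148 kN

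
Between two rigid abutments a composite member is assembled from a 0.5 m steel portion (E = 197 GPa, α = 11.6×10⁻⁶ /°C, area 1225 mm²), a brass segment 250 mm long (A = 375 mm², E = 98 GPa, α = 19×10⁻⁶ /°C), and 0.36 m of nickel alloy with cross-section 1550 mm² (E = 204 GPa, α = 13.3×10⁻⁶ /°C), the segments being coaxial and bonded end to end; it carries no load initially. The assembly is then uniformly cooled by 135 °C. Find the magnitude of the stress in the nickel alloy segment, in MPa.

σ ≈ 133 MPa (tensile)

If the supports were absent, the total length change would be Σ αᵢΔT Lᵢ = 11.6×10⁻⁶×135×500 + 19×10⁻⁶×135×250 + 13.3×10⁻⁶×135×360 = 2.071 mm.
Since the ends are fixed, an axial force P builds up, equal in every segment, with P · Σ Lᵢ/(AᵢEᵢ) = δ_free.
Σ Lᵢ/(AᵢEᵢ) = 500/(1225×197×10³) + 250/(375×98×10³) + 360/(1550×204×10³) = 1.001×10⁻⁵ mm/N.
Hence P = δ_free / Σ(L/AE) = 2.071/1.001×10⁻⁵ = 206.8 kN (tensile).
σ_{nickel alloy} = P / A = 206800 / 1550 = 133.4 MPa.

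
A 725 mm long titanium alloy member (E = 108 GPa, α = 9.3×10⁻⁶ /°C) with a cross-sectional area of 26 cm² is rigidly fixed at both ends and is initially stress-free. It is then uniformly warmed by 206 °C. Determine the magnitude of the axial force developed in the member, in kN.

P ≈ 538 kN (compressive)

Full restraint means ε = 0, so the stress is σ = EαΔT = 108×10³ × 9.3×10⁻⁶ × 206 = 206.9 MPa.
Then P = σA = 206.9 × 2600 mm² = 538 kN, compressive.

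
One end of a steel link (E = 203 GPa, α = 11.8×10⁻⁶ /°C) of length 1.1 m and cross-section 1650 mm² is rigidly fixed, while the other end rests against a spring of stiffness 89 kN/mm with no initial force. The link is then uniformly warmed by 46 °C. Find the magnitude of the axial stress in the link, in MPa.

σ ≈ 24.9 MPa (compressive)

If the spring were absent the link would lengthen by αΔT L = 11.8×10⁻⁶ × 46 × 1100 = 0.5971 mm.
Let P be the compressive force at the spring. The link shortens elastically by PL/(AE) and the spring compresses by P/k; together these equal δ_free.
P [ L/(AE) + 1/k ] = δ_free → P [ 1100/(1650×203×10³) + 1/(89×10³) ] = 0.5971.
P = 0.5971 / 1.452×10⁻⁵ = 41120 N.
σ = P/A = 41120/1650 = 24.92 MPa.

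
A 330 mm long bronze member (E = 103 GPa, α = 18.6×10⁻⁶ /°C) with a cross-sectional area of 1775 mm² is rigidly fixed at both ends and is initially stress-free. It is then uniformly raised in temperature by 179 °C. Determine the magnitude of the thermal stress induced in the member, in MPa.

σ ≈ 343 MPa (compressive)

Because both ends are immovable the net strain is zero, and the suppressed thermal strain is αΔT = 18.6×10⁻⁶ × 179 = 3329.4×10⁻⁶.
σ = EαΔT = 103×10³ × 18.6×10⁻⁶ × 179 = 342.9 MPa (compressive; the member is trying to expand).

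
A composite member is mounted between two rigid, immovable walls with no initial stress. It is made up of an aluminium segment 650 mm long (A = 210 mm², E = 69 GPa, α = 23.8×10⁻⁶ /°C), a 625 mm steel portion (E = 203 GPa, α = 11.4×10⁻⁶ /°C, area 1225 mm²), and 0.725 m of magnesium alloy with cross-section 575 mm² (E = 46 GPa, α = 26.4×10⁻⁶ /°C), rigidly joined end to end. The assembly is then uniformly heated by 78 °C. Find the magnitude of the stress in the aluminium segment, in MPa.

σ ≈ 207 MPa (compressive)

Free thermal expansion of the whole bar: Σ αᵢΔT Lᵢ = 23.8×10⁻⁶×78×650 + 11.4×10⁻⁶×78×625 + 26.4×10⁻⁶×78×725 = 3.255 mm.
Since the ends are fixed, an axial force P builds up, equal in every segment, with P · Σ Lᵢ/(AᵢEᵢ) = δ_free.
The series flexibility is Σ Lᵢ/(AᵢEᵢ) = 650/(210×69×10³) + 625/(1225×203×10³) + 725/(575×46×10³) = 7.478×10⁻⁵ mm/N.
So P = 3.255 / 7.478×10⁻⁵ = 43.53 kN, compressive.
σ_{aluminium} = P / A = 43530 / 210 = 207.3 MPa.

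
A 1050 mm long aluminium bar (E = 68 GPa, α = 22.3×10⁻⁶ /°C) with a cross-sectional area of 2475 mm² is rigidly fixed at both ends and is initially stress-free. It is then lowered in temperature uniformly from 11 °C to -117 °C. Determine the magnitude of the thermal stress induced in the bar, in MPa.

Because both ends are immovable the net strain is zero, and the suppressed thermal strain is αΔT = 22.3×10⁻⁶ × 128 = 2854.4×10⁻⁶.
Hence σ = E·αΔT = 68×10³ × 2854.4×10⁻⁶ = 194.1 MPa, tensile.

σ ≈ 194 MPa (tensile)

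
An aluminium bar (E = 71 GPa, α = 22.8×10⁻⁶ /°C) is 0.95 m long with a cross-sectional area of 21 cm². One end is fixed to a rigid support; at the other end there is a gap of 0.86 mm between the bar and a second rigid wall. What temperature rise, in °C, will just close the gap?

ΔT ≈ 39.7 °C

The gap closes when αΔT L = 0.86 mm, since the bar is still unstressed at that instant.
ΔT = 0.86 / (22.8×10⁻⁶ × 950) = 39.7 °C.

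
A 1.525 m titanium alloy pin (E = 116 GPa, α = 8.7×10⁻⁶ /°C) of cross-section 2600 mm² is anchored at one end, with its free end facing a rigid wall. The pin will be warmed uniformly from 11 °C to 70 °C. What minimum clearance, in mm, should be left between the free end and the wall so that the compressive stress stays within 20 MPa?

g ≈ 0.52 mm

Free expansion if unrestrained: δ_free = αΔT L = 8.7×10⁻⁶ × 59 × 1525 = 0.7828 mm.
A stress of 20 MPa corresponds to the wall pushing the pin back by σL/E = 20×1525/(116×10³) = 0.2629 mm.
The gap must absorb the remainder: g_min = 0.7828 − 0.2629 = 0.5199 mm.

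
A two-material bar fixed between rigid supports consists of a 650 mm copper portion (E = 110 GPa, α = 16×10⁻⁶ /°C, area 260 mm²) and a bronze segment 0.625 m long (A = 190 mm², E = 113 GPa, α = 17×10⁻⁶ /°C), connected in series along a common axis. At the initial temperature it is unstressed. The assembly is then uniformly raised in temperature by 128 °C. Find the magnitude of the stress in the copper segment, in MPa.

σ ≈ 200 MPa (compressive)

If the supports were absent, the total length change would be Σ αᵢΔT Lᵢ = 16×10⁻⁶×128×650 + 17×10⁻⁶×128×625 = 2.691 mm.
Since the ends are fixed, an axial force P builds up, equal in every segment, with P · Σ Lᵢ/(AᵢEᵢ) = δ_free.
The series flexibility is Σ Lᵢ/(AᵢEᵢ) = 650/(260×110×10³) + 625/(190×113×10³) = 5.184×10⁻⁵ mm/N.
Hence P = δ_free / Σ(L/AE) = 2.691/5.184×10⁻⁵ = 51.92 kN (compressive).
σ_{copper} = P / A = 51920 / 260 = 199.7 MPa.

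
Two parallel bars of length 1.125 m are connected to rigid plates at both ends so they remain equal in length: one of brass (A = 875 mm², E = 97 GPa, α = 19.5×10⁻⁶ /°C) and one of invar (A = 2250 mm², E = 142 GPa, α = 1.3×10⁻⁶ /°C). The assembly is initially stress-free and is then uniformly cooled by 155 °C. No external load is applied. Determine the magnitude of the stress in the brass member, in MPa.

σ ≈ 216 MPa (tensile)

The brass has the larger α, so on cooling it would change length more than the invar if both were free. The rigid plates force a common final length, so the brass is put into tension and the invar into compression, with equal and opposite forces P (no external load).
Compatibility of the two members (thermal + elastic change equal): (α₁ − α₂)ΔT = P·[1/(A₁E₁) + 1/(A₂E₂)].
|α₁ − α₂|·ΔT = 18.2×10⁻⁶ × 155 = 0.002821.
1/(A₁E₁) + 1/(A₂E₂) = 1/(875×97×10³) + 1/(2250×142×10³) = 1.491×10⁻⁸ N⁻¹.
So P = 0.002821 / 1.491×10⁻⁸ = 189.2 kN.
σ_{brass} = P/A₁ = 189200/875 = 216.2 MPa, tensile.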